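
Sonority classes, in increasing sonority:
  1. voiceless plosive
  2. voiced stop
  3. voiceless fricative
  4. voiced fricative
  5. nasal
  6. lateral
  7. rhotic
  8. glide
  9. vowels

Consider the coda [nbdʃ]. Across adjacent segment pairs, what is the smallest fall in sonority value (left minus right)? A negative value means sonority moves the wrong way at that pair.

/n/: nasal = 5.
/b/: voiced stop = 2.
/d/: voiced stop = 2.
/ʃ/: voiceless fricative = 3.
/n/→/b/: change +3.
/b/→/d/: change +0.
/d/→/ʃ/: change -1.
Minimum = -1.

-1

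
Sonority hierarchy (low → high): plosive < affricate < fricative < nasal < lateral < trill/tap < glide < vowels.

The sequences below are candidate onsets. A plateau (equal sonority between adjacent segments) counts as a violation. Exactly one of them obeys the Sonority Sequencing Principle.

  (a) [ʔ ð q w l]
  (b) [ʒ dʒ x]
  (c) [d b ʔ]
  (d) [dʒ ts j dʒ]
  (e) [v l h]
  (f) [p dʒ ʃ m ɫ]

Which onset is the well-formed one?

f

(a) sonority 1-3-1-7-5: ill-formed.
(b) sonority 3-2-3: ill-formed.
(c) sonority 1-1-1: ill-formed.
(d) sonority 2-2-7-2: ill-formed.
(e) sonority 3-5-3: ill-formed.
(f) sonority 1-2-3-4-5: well-formed.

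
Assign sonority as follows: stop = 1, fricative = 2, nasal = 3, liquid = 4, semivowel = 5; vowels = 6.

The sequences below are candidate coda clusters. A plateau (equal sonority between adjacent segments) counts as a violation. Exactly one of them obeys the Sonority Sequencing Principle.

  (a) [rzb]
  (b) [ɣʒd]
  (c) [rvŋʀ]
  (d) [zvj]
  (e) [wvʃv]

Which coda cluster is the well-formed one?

a

(a) [rzb]: profile 4-2-1 — obeys.
(b) [ɣʒd]: profile 2-2-1 — violates.
(c) [rvŋʀ]: profile 4-2-3-4 — violates.
(d) [zvj]: profile 2-2-5 — violates.
(e) [wvʃv]: profile 5-2-2-2 — violates.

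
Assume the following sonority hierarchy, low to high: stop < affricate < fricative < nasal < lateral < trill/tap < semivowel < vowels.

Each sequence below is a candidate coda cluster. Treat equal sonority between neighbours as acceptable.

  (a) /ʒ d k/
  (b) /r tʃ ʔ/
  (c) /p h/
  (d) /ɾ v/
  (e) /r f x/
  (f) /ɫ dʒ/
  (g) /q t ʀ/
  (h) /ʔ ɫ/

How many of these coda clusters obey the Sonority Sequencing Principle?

(a) 3-1-1 → obeys
(b) 6-2-1 → obeys
(c) 1-3 → violates
(d) 6-3 → obeys
(e) 6-3-3 → obeys
(f) 5-2 → obeys
(g) 1-1-6 → violates
(h) 1-5 → violates

5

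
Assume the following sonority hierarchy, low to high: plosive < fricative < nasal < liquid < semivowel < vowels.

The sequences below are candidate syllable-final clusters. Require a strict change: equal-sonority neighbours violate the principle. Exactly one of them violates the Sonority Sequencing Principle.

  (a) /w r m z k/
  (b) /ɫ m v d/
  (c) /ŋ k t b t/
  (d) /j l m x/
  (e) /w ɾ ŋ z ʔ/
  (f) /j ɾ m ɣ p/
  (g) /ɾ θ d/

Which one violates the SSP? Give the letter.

c

(a) /w r m z k/: profile 5-4-3-2-1 — obeys.
(b) /ɫ m v d/: profile 4-3-2-1 — obeys.
(c) /ŋ k t b t/: profile 3-1-1-1-1 — violates.
(d) /j l m x/: profile 5-4-3-2 — obeys.
(e) /w ɾ ŋ z ʔ/: profile 5-4-3-2-1 — obeys.
(f) /j ɾ m ɣ p/: profile 5-4-3-2-1 — obeys.
(g) /ɾ θ d/: profile 4-2-1 — obeys.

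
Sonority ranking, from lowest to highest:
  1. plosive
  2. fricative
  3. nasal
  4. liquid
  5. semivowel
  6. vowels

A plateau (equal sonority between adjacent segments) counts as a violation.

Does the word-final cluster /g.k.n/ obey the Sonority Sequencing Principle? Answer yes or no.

no

/g/: plosive = 1.
/k/: plosive = 1.
/n/: nasal = 3.
The profile is 1-1-3. Between /g/ (1) and /k/ (1) sonority does not fall, so the cluster violates the SSP.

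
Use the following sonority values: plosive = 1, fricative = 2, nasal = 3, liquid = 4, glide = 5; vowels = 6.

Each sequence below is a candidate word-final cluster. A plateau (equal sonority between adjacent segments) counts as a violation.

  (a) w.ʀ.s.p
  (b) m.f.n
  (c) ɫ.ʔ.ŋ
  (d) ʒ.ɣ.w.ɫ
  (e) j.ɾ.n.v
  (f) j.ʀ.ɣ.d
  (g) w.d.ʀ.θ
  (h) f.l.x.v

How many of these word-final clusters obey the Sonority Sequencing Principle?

(a) sonority 5-4-2-1: well-formed.
(b) sonority 3-2-3: ill-formed.
(c) sonority 4-1-3: ill-formed.
(d) sonority 2-2-5-4: ill-formed.
(e) sonority 5-4-3-2: well-formed.
(f) sonority 5-4-2-1: well-formed.
(g) sonority 5-1-4-2: ill-formed.
(h) sonority 2-4-2-2: ill-formed.

3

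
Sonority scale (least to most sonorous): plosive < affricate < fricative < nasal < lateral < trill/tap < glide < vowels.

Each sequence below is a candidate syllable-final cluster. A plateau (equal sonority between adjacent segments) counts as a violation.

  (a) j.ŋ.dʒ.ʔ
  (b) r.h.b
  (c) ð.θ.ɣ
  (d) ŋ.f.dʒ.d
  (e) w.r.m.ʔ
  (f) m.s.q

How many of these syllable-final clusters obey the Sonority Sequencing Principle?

5

(a) 7-4-2-1 → obeys
(b) 6-3-1 → obeys
(c) 3-3-3 → violates
(d) 4-3-2-1 → obeys
(e) 7-6-4-1 → obeys
(f) 4-3-1 → obeys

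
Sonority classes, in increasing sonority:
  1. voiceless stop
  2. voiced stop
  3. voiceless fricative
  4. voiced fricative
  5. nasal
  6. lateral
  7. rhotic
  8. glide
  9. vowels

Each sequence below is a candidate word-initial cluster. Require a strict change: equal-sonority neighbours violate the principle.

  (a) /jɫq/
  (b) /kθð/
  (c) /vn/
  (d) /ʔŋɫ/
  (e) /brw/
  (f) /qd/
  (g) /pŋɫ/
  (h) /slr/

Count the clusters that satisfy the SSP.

7

(a) sonority 8-6-1: ill-formed.
(b) sonority 1-3-4: well-formed.
(c) sonority 4-5: well-formed.
(d) sonority 1-5-6: well-formed.
(e) sonority 2-7-8: well-formed.
(f) sonority 1-2: well-formed.
(g) sonority 1-5-6: well-formed.
(h) sonority 3-6-7: well-formed.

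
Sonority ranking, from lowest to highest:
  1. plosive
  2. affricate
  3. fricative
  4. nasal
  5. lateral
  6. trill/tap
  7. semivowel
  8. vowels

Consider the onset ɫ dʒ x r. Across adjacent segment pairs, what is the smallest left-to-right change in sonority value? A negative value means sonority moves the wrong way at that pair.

-3

/ɫ/ — lateral, sonority 5.
/dʒ/ — affricate, sonority 2.
/x/ — fricative, sonority 3.
/r/ — trill/tap, sonority 6.
/ɫ/→/dʒ/: change -3.
/dʒ/→/x/: change +1.
/x/→/r/: change +3.
Minimum = -3.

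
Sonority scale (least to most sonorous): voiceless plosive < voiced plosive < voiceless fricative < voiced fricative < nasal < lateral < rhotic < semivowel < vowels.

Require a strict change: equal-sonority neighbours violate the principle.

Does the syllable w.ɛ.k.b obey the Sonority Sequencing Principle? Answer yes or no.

no

Onset: /w/ is a semivowel (sonority 8); then the nucleus /ɛ/ (sonority 9).
Onset profile 8-9 — rises to the nucleus.
Coda: /k/ is a voiceless plosive (sonority 1), /b/ is a voiced plosive (sonority 2).
Coda profile 9-1-2 — does not strictly fall throughout.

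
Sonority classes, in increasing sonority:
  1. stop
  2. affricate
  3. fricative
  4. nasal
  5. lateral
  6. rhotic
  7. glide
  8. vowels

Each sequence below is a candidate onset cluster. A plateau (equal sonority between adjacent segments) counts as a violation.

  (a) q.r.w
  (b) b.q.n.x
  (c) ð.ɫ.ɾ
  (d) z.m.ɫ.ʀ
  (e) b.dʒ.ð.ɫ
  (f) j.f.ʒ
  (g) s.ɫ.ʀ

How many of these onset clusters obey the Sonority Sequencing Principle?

(a) sonority 1-6-7: well-formed.
(b) sonority 1-1-4-3: ill-formed.
(c) sonority 3-5-6: well-formed.
(d) sonority 3-4-5-6: well-formed.
(e) sonority 1-2-3-5: well-formed.
(f) sonority 7-3-3: ill-formed.
(g) sonority 3-5-6: well-formed.

5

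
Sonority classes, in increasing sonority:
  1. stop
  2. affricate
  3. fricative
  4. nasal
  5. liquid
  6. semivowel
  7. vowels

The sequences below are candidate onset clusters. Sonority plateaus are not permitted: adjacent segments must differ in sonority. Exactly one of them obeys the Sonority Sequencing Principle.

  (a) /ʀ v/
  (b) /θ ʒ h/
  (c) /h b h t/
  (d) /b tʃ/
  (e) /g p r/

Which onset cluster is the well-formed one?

d

(a) sonority 5-3: ill-formed.
(b) sonority 3-3-3: ill-formed.
(c) sonority 3-1-3-1: ill-formed.
(d) sonority 1-2: well-formed.
(e) sonority 1-1-5: ill-formed.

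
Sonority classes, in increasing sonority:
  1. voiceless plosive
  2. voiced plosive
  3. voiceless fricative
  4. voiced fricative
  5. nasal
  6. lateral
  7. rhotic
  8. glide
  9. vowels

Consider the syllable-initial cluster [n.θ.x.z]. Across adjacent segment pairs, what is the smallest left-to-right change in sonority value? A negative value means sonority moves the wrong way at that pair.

-2

/n/ — nasal, sonority 5.
/θ/ — voiceless fricative, sonority 3.
/x/ — voiceless fricative, sonority 3.
/z/ — voiced fricative, sonority 4.
/n/→/θ/: change -2.
/θ/→/x/: change +0.
/x/→/z/: change +1.
Minimum = -2.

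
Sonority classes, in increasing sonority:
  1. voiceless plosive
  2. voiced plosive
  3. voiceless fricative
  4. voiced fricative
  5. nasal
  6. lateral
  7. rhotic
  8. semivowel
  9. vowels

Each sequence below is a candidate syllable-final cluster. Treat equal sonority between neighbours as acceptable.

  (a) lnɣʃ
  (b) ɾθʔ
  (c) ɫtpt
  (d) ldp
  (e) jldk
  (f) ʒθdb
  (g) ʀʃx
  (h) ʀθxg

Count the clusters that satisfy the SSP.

(a) 6-5-4-3 → obeys
(b) 7-3-1 → obeys
(c) 6-1-1-1 → obeys
(d) 6-2-1 → obeys
(e) 8-6-2-1 → obeys
(f) 4-3-2-2 → obeys
(g) 7-3-3 → obeys
(h) 7-3-3-2 → obeys

8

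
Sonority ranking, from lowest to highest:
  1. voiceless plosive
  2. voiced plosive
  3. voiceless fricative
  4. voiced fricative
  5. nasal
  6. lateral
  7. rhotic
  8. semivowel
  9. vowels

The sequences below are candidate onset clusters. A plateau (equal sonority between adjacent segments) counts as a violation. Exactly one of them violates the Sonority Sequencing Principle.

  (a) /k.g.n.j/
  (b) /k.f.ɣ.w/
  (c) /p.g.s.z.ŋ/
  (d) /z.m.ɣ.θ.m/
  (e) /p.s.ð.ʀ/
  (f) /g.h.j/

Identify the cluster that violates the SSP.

d

(a) 1-2-5-8 → obeys
(b) 1-3-4-8 → obeys
(c) 1-2-3-4-5 → obeys
(d) 4-5-4-3-5 → violates
(e) 1-3-4-7 → obeys
(f) 2-3-8 → obeys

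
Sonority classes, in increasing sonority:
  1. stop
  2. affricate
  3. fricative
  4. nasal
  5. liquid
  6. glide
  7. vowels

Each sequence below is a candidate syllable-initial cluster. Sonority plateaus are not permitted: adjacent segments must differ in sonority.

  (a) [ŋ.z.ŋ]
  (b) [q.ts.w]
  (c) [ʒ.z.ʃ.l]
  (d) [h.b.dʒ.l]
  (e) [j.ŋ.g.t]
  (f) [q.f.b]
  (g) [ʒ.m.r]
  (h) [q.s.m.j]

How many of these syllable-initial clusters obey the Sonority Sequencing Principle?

(a) sonority 4-3-4: ill-formed.
(b) sonority 1-2-6: well-formed.
(c) sonority 3-3-3-5: ill-formed.
(d) sonority 3-1-2-5: ill-formed.
(e) sonority 6-4-1-1: ill-formed.
(f) sonority 1-3-1: ill-formed.
(g) sonority 3-4-5: well-formed.
(h) sonority 1-3-4-6: well-formed.

3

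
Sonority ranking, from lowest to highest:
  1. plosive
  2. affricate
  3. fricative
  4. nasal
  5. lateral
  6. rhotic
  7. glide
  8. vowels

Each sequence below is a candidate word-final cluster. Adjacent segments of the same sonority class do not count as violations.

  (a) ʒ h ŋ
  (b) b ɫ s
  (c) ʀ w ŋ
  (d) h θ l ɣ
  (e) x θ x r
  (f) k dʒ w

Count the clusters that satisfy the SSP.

(a) ʒ h ŋ: profile 3-3-4 — violates.
(b) b ɫ s: profile 1-5-3 — violates.
(c) ʀ w ŋ: profile 6-7-4 — violates.
(d) h θ l ɣ: profile 3-3-5-3 — violates.
(e) x θ x r: profile 3-3-3-6 — violates.
(f) k dʒ w: profile 1-2-7 — violates.

0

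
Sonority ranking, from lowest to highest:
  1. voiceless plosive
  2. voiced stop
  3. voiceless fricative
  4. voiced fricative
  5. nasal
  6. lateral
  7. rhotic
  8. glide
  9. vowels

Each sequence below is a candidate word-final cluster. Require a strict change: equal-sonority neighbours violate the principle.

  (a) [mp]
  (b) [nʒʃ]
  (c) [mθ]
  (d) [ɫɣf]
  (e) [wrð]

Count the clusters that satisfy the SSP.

5

(a) 5-1 → obeys
(b) 5-4-3 → obeys
(c) 5-3 → obeys
(d) 6-4-3 → obeys
(e) 8-7-4 → obeys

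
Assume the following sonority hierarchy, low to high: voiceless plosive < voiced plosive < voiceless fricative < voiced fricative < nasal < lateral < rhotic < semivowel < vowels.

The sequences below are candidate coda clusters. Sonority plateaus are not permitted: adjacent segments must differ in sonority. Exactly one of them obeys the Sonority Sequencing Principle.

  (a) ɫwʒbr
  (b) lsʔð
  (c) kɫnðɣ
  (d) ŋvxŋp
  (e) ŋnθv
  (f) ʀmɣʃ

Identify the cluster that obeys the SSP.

(a) 6-8-4-2-7 → violates
(b) 6-3-1-4 → violates
(c) 1-6-5-4-4 → violates
(d) 5-4-3-5-1 → violates
(e) 5-5-3-4 → violates
(f) 7-5-4-3 → obeys

f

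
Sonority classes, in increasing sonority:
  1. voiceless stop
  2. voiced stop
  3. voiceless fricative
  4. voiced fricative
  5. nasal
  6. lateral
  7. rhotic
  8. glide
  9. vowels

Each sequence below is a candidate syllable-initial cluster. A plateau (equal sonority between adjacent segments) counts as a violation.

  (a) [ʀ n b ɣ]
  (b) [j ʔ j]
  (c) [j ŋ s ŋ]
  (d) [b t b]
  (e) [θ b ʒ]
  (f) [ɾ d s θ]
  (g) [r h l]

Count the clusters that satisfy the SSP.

(a) 7-5-2-4 → violates
(b) 8-1-8 → violates
(c) 8-5-3-5 → violates
(d) 2-1-2 → violates
(e) 3-2-4 → violates
(f) 7-2-3-3 → violates
(g) 7-3-6 → violates

0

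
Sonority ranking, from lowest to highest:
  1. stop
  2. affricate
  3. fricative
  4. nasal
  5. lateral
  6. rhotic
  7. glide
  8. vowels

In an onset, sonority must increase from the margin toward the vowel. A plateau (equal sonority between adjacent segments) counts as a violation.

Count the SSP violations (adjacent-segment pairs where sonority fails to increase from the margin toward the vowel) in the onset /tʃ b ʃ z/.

2

/tʃ/ is an affricate (sonority 2).
/b/ is a stop (sonority 1).
/ʃ/ is a fricative (sonority 3).
/z/ is a fricative (sonority 3).
/tʃ/→/b/: 2→1 (does not rise) — violation.
/b/→/ʃ/: 1→3 (rises) — ok.
/ʃ/→/z/: 3→3 (plateau) — violation.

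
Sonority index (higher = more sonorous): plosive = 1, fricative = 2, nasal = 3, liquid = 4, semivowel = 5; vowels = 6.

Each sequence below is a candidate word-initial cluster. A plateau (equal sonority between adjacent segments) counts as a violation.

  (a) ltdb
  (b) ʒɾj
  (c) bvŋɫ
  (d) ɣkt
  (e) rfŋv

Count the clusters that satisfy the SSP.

(a) 4-1-1-1 → violates
(b) 2-4-5 → obeys
(c) 1-2-3-4 → obeys
(d) 2-1-1 → violates
(e) 4-2-3-2 → violates

2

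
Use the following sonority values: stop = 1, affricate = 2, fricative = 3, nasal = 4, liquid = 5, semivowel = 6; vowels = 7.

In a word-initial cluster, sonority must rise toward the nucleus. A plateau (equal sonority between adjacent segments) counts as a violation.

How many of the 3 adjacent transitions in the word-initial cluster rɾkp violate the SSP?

/r/ is a liquid (sonority 5).
/ɾ/ is a liquid (sonority 5).
/k/ is a stop (sonority 1).
/p/ is a stop (sonority 1).
/r/→/ɾ/: 5→5 (plateau) — violation.
/ɾ/→/k/: 5→1 (does not rise) — violation.
/k/→/p/: 1→1 (plateau) — violation.

3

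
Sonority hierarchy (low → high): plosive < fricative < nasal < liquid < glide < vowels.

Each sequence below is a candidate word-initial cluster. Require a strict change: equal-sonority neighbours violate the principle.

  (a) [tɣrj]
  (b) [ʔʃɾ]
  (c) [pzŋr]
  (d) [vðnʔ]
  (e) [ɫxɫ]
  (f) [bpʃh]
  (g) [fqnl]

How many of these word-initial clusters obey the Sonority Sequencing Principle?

3

(a) [tɣrj]: profile 1-2-4-5 — obeys.
(b) [ʔʃɾ]: profile 1-2-4 — obeys.
(c) [pzŋr]: profile 1-2-3-4 — obeys.
(d) [vðnʔ]: profile 2-2-3-1 — violates.
(e) [ɫxɫ]: profile 4-2-4 — violates.
(f) [bpʃh]: profile 1-1-2-2 — violates.
(g) [fqnl]: profile 2-1-3-4 — violates.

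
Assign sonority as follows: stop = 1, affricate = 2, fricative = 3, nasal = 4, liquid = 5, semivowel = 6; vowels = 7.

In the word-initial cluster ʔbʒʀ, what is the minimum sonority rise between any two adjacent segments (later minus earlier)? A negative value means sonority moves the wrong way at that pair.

/ʔ/ — stop, sonority 1.
/b/ — stop, sonority 1.
/ʒ/ — fricative, sonority 3.
/ʀ/ — liquid, sonority 5.
/ʔ/→/b/: change +0.
/b/→/ʒ/: change +2.
/ʒ/→/ʀ/: change +2.
Minimum = 0.

0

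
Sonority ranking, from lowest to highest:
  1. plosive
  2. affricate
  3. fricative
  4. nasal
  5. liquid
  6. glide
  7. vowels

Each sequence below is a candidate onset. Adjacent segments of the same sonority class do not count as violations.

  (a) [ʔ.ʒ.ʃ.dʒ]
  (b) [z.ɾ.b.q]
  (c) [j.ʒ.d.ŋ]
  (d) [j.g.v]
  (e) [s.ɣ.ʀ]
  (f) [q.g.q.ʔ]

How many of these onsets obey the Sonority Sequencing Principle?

(a) 1-3-3-2 → violates
(b) 3-5-1-1 → violates
(c) 6-3-1-4 → violates
(d) 6-1-3 → violates
(e) 3-3-5 → obeys
(f) 1-1-1-1 → obeys

2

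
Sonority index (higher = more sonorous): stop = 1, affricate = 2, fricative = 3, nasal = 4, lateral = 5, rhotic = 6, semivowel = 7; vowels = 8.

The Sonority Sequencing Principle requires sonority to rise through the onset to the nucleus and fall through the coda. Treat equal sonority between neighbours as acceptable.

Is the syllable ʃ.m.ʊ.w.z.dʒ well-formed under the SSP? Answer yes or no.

yes

Onset: /ʃ/ is a fricative (sonority 3), /m/ is a nasal (sonority 4); then the nucleus /ʊ/ (sonority 8).
Onset profile 3-4-8 — rises to the nucleus.
Coda: /w/ is a semivowel (sonority 7), /z/ is a fricative (sonority 3), /dʒ/ is an affricate (sonority 2).
Coda profile 8-7-3-2 — falls from the nucleus.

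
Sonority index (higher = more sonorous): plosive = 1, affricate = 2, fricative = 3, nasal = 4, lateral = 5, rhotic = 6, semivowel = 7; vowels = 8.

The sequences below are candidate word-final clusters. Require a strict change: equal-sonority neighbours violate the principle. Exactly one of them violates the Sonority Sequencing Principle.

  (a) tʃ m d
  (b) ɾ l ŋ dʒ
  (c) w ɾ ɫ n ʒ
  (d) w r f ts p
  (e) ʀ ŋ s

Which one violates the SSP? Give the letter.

(a) tʃ m d: profile 2-4-1 — violates.
(b) ɾ l ŋ dʒ: profile 6-5-4-2 — obeys.
(c) w ɾ ɫ n ʒ: profile 7-6-5-4-3 — obeys.
(d) w r f ts p: profile 7-6-3-2-1 — obeys.
(e) ʀ ŋ s: profile 6-4-3 — obeys.

a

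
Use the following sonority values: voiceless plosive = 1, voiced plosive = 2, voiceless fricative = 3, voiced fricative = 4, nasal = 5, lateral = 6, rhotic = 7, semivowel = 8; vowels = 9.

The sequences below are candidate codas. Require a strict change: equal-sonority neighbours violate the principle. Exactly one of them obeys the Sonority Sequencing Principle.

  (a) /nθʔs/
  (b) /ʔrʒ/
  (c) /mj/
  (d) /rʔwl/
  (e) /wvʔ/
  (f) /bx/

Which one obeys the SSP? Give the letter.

e

(a) /nθʔs/: profile 5-3-1-3 — violates.
(b) /ʔrʒ/: profile 1-7-4 — violates.
(c) /mj/: profile 5-8 — violates.
(d) /rʔwl/: profile 7-1-8-6 — violates.
(e) /wvʔ/: profile 8-4-1 — obeys.
(f) /bx/: profile 2-3 — violates.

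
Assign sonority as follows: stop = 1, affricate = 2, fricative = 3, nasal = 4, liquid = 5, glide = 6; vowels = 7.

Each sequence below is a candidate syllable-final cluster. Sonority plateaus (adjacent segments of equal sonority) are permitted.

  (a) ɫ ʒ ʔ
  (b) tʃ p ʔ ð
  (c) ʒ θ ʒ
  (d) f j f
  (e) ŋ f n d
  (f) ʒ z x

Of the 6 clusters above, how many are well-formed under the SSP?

(a) ɫ ʒ ʔ: profile 5-3-1 — obeys.
(b) tʃ p ʔ ð: profile 2-1-1-3 — violates.
(c) ʒ θ ʒ: profile 3-3-3 — obeys.
(d) f j f: profile 3-6-3 — violates.
(e) ŋ f n d: profile 4-3-4-1 — violates.
(f) ʒ z x: profile 3-3-3 — obeys.

3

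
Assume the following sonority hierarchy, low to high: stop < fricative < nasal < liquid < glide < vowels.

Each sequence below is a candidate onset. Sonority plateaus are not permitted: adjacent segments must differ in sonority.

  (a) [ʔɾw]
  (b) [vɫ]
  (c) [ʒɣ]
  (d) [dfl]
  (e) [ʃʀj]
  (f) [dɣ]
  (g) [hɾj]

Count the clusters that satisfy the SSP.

6

(a) sonority 1-4-5: well-formed.
(b) sonority 2-4: well-formed.
(c) sonority 2-2: ill-formed.
(d) sonority 1-2-4: well-formed.
(e) sonority 2-4-5: well-formed.
(f) sonority 1-2: well-formed.
(g) sonority 2-4-5: well-formed.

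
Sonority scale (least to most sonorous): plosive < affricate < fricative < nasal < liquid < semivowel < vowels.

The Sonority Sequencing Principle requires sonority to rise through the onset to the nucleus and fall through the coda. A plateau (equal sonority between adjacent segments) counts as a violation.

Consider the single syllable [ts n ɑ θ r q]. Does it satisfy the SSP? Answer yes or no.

Onset: /ts/ is an affricate (sonority 2), /n/ is a nasal (sonority 4); then the nucleus /ɑ/ (sonority 7).
Onset profile 2-4-7 — rises to the nucleus.
Coda: /θ/ is a fricative (sonority 3), /r/ is a liquid (sonority 5), /q/ is a plosive (sonority 1).
Coda profile 7-3-5-1 — does not strictly fall throughout.

no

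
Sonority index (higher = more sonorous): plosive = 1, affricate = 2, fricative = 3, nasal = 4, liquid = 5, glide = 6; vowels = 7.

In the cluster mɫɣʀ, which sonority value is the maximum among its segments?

/m/ — nasal, sonority 4.
/ɫ/ — liquid, sonority 5.
/ɣ/ — fricative, sonority 3.
/ʀ/ — liquid, sonority 5.
The maximum is 5.

5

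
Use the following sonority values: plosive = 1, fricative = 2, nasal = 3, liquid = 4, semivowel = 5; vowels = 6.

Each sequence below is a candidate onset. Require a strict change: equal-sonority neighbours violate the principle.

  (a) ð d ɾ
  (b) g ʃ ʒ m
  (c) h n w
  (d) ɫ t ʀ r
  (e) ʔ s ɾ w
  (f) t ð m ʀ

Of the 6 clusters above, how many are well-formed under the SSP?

(a) sonority 2-1-4: ill-formed.
(b) sonority 1-2-2-3: ill-formed.
(c) sonority 2-3-5: well-formed.
(d) sonority 4-1-4-4: ill-formed.
(e) sonority 1-2-4-5: well-formed.
(f) sonority 1-2-3-4: well-formed.

3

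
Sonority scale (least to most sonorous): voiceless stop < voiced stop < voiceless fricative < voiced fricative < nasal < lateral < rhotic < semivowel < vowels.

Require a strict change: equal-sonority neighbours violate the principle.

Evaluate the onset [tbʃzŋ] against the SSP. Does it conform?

/t/: voiceless stop = 1.
/b/: voiced stop = 2.
/ʃ/: voiceless fricative = 3.
/z/: voiced fricative = 4.
/ŋ/: nasal = 5.
The profile 1-2-3-4-5 strictly rises, so the onset satisfies the SSP.

yes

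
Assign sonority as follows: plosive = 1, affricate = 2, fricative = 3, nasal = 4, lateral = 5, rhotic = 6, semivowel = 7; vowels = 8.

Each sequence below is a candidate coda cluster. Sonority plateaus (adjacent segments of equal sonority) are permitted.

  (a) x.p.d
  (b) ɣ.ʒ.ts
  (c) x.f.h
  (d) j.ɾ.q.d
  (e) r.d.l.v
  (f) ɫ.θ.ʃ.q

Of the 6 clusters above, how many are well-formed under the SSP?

(a) x.p.d: profile 3-1-1 — obeys.
(b) ɣ.ʒ.ts: profile 3-3-2 — obeys.
(c) x.f.h: profile 3-3-3 — obeys.
(d) j.ɾ.q.d: profile 7-6-1-1 — obeys.
(e) r.d.l.v: profile 6-1-5-3 — violates.
(f) ɫ.θ.ʃ.q: profile 5-3-3-1 — obeys.

5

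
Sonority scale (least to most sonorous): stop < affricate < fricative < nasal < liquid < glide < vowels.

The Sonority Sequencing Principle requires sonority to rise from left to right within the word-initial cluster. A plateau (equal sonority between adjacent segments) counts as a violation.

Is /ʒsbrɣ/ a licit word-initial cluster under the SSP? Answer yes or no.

/ʒ/: fricative = 3.
/s/: fricative = 3.
/b/: stop = 1.
/r/: liquid = 5.
/ɣ/: fricative = 3.
The profile is 3-3-1-5-3. Between /ʒ/ (3) and /s/ (3) sonority does not rise, so the cluster violates the SSP.

no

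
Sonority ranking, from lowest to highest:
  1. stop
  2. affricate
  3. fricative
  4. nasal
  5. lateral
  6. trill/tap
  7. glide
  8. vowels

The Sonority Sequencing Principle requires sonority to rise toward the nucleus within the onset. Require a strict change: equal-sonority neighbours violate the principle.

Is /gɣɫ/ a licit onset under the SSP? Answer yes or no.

/g/: stop = 1.
/ɣ/: fricative = 3.
/ɫ/: lateral = 5.
The profile 1-3-5 strictly rises, so the onset satisfies the SSP.

yes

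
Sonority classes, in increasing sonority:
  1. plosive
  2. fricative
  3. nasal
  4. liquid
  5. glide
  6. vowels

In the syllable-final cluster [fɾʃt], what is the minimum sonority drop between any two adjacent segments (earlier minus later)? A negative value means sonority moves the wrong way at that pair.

-2

/f/: fricative = 2.
/ɾ/: liquid = 4.
/ʃ/: fricative = 2.
/t/: plosive = 1.
/f/→/ɾ/: change -2.
/ɾ/→/ʃ/: change +2.
/ʃ/→/t/: change +1.
Minimum = -2.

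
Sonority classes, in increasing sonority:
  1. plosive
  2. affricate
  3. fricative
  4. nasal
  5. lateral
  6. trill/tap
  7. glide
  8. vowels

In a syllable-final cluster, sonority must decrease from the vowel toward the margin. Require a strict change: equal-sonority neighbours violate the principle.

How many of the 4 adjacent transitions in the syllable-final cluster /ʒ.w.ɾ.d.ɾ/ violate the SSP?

2

/ʒ/ is a fricative (sonority 3).
/w/ is a glide (sonority 7).
/ɾ/ is a trill/tap (sonority 6).
/d/ is a plosive (sonority 1).
/ɾ/ is a trill/tap (sonority 6).
/ʒ/→/w/: 3→7 (does not fall) — violation.
/w/→/ɾ/: 7→6 (falls) — ok.
/ɾ/→/d/: 6→1 (falls) — ok.
/d/→/ɾ/: 1→6 (does not fall) — violation.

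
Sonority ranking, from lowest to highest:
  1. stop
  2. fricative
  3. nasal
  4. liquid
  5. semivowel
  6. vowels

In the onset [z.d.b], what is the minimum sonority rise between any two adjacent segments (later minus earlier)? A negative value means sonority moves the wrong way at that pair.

-1

/z/ is a fricative (sonority 2).
/d/ is a stop (sonority 1).
/b/ is a stop (sonority 1).
/z/→/d/: change -1.
/d/→/b/: change +0.
Minimum = -1.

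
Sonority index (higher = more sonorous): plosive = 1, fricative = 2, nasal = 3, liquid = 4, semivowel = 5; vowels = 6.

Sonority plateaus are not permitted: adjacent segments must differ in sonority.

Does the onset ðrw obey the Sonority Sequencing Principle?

yes

/ð/ is a fricative (sonority 2).
/r/ is a liquid (sonority 4).
/w/ is a semivowel (sonority 5).
The profile 2-4-5 strictly rises, so the onset satisfies the SSP.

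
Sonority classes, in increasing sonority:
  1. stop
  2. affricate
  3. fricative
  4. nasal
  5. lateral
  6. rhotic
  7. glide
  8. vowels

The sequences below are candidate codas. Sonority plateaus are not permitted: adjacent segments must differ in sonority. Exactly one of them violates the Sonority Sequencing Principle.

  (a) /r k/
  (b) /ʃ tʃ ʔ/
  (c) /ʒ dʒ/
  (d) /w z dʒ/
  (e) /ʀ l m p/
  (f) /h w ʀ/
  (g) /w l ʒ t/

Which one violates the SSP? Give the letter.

f

(a) /r k/: profile 6-1 — obeys.
(b) /ʃ tʃ ʔ/: profile 3-2-1 — obeys.
(c) /ʒ dʒ/: profile 3-2 — obeys.
(d) /w z dʒ/: profile 7-3-2 — obeys.
(e) /ʀ l m p/: profile 6-5-4-1 — obeys.
(f) /h w ʀ/: profile 3-7-6 — violates.
(g) /w l ʒ t/: profile 7-5-3-1 — obeys.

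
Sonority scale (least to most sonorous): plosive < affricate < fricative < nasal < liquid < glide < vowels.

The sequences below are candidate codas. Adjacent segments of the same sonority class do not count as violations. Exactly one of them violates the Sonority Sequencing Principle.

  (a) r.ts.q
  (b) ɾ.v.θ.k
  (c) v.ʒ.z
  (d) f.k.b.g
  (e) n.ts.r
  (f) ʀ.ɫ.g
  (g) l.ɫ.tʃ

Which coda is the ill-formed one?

e

(a) sonority 5-2-1: well-formed.
(b) sonority 5-3-3-1: well-formed.
(c) sonority 3-3-3: well-formed.
(d) sonority 3-1-1-1: well-formed.
(e) sonority 4-2-5: ill-formed.
(f) sonority 5-5-1: well-formed.
(g) sonority 5-5-2: well-formed.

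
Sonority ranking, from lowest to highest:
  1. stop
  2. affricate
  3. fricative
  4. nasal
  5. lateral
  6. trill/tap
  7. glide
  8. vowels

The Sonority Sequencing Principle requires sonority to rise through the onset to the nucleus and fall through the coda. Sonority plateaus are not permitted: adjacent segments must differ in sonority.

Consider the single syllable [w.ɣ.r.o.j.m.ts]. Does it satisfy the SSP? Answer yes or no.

Onset: /w/ is a glide (sonority 7), /ɣ/ is a fricative (sonority 3), /r/ is a trill/tap (sonority 6); then the nucleus /o/ (sonority 8).
Onset profile 7-3-6-8 — does not strictly rise throughout.
Coda: /j/ is a glide (sonority 7), /m/ is a nasal (sonority 4), /ts/ is an affricate (sonority 2).
Coda profile 8-7-4-2 — falls from the nucleus.

no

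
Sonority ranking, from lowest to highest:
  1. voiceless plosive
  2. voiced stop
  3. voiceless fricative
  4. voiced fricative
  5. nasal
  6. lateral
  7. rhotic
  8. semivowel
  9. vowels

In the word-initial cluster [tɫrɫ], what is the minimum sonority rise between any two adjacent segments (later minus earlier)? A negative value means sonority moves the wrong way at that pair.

/t/ is a voiceless plosive (sonority 1).
/ɫ/ is a lateral (sonority 6).
/r/ is a rhotic (sonority 7).
/ɫ/ is a lateral (sonority 6).
/t/→/ɫ/: change +5.
/ɫ/→/r/: change +1.
/r/→/ɫ/: change -1.
Minimum = -1.

-1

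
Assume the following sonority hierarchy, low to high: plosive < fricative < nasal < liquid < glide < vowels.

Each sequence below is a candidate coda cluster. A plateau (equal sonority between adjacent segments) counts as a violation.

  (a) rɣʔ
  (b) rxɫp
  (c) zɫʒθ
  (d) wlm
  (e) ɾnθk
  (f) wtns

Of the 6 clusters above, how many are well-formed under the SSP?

3

(a) rɣʔ: profile 4-2-1 — obeys.
(b) rxɫp: profile 4-2-4-1 — violates.
(c) zɫʒθ: profile 2-4-2-2 — violates.
(d) wlm: profile 5-4-3 — obeys.
(e) ɾnθk: profile 4-3-2-1 — obeys.
(f) wtns: profile 5-1-3-2 — violates.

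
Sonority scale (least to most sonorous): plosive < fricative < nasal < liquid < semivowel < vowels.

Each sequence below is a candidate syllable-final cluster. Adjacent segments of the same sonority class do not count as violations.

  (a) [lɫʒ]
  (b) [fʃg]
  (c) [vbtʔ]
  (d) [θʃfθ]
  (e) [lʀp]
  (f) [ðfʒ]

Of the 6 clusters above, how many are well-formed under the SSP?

(a) 4-4-2 → obeys
(b) 2-2-1 → obeys
(c) 2-1-1-1 → obeys
(d) 2-2-2-2 → obeys
(e) 4-4-1 → obeys
(f) 2-2-2 → obeys

6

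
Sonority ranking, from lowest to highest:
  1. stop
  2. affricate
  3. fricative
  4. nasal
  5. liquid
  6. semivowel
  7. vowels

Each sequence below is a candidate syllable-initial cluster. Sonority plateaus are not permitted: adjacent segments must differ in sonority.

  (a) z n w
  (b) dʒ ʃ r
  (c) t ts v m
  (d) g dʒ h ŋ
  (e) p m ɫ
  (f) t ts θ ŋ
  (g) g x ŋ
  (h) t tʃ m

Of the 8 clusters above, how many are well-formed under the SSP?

8

(a) sonority 3-4-6: well-formed.
(b) sonority 2-3-5: well-formed.
(c) sonority 1-2-3-4: well-formed.
(d) sonority 1-2-3-4: well-formed.
(e) sonority 1-4-5: well-formed.
(f) sonority 1-2-3-4: well-formed.
(g) sonority 1-3-4: well-formed.
(h) sonority 1-2-4: well-formed.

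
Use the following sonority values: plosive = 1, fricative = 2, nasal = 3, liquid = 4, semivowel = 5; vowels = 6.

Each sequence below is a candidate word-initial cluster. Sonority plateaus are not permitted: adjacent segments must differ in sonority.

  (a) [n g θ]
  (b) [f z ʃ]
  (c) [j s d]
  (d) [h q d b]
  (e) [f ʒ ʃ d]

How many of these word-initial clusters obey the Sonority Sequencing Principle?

(a) 3-1-2 → violates
(b) 2-2-2 → violates
(c) 5-2-1 → violates
(d) 2-1-1-1 → violates
(e) 2-2-2-1 → violates

0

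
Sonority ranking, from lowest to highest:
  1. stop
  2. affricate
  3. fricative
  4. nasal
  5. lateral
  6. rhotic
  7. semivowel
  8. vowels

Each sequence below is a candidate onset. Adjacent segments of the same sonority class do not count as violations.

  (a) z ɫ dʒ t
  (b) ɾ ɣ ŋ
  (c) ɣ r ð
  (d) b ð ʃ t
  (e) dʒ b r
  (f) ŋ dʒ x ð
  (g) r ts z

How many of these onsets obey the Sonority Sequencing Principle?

0

(a) z ɫ dʒ t: profile 3-5-2-1 — violates.
(b) ɾ ɣ ŋ: profile 6-3-4 — violates.
(c) ɣ r ð: profile 3-6-3 — violates.
(d) b ð ʃ t: profile 1-3-3-1 — violates.
(e) dʒ b r: profile 2-1-6 — violates.
(f) ŋ dʒ x ð: profile 4-2-3-3 — violates.
(g) r ts z: profile 6-2-3 — violates.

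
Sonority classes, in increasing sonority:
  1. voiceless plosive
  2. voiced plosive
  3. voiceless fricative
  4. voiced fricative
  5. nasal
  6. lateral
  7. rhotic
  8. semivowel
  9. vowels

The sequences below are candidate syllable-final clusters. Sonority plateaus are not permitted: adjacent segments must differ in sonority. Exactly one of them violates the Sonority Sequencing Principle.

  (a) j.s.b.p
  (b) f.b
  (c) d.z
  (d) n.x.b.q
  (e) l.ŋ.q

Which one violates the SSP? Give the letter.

(a) j.s.b.p: profile 8-3-2-1 — obeys.
(b) f.b: profile 3-2 — obeys.
(c) d.z: profile 2-4 — violates.
(d) n.x.b.q: profile 5-3-2-1 — obeys.
(e) l.ŋ.q: profile 6-5-1 — obeys.

c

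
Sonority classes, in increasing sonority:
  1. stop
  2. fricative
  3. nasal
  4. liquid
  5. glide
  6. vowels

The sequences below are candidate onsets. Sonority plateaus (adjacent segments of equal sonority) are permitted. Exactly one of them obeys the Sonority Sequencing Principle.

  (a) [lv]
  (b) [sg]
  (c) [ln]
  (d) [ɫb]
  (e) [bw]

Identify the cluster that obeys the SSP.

(a) sonority 4-2: ill-formed.
(b) sonority 2-1: ill-formed.
(c) sonority 4-3: ill-formed.
(d) sonority 4-1: ill-formed.
(e) sonority 1-5: well-formed.

e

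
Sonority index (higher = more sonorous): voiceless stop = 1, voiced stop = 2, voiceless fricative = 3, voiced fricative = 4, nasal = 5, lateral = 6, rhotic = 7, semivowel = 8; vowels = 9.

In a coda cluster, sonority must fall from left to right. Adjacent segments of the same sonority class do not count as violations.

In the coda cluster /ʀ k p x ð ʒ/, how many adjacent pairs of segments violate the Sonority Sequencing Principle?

2

/ʀ/ — rhotic, sonority 7.
/k/ — voiceless stop, sonority 1.
/p/ — voiceless stop, sonority 1.
/x/ — voiceless fricative, sonority 3.
/ð/ — voiced fricative, sonority 4.
/ʒ/ — voiced fricative, sonority 4.
/ʀ/→/k/: 7→1 (falls) — ok.
/k/→/p/: 1→1 (plateau, allowed) — ok.
/p/→/x/: 1→3 (does not fall) — violation.
/x/→/ð/: 3→4 (does not fall) — violation.
/ð/→/ʒ/: 4→4 (plateau, allowed) — ok.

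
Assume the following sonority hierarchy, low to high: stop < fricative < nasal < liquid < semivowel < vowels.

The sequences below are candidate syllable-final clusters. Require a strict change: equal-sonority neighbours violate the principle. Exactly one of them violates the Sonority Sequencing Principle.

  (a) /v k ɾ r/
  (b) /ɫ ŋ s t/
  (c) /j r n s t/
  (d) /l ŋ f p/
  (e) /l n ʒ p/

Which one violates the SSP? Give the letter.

a

(a) 2-1-4-4 → violates
(b) 4-3-2-1 → obeys
(c) 5-4-3-2-1 → obeys
(d) 4-3-2-1 → obeys
(e) 4-3-2-1 → obeys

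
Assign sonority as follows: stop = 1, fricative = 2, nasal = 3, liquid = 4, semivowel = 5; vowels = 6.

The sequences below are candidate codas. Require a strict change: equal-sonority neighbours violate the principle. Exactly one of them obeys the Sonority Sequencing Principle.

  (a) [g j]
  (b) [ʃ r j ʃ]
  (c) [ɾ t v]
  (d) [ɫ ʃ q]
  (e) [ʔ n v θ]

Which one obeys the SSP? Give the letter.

d

(a) [g j]: profile 1-5 — violates.
(b) [ʃ r j ʃ]: profile 2-4-5-2 — violates.
(c) [ɾ t v]: profile 4-1-2 — violates.
(d) [ɫ ʃ q]: profile 4-2-1 — obeys.
(e) [ʔ n v θ]: profile 1-3-2-2 — violates.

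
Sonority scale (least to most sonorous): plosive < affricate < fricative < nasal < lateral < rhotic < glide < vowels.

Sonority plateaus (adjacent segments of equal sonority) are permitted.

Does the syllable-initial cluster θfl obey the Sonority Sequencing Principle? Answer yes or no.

/θ/ — fricative, sonority 3.
/f/ — fricative, sonority 3.
/l/ — lateral, sonority 5.
The profile 3-3-5 is non-decreasing (plateaus allowed), so the syllable-initial cluster satisfies the SSP.

yes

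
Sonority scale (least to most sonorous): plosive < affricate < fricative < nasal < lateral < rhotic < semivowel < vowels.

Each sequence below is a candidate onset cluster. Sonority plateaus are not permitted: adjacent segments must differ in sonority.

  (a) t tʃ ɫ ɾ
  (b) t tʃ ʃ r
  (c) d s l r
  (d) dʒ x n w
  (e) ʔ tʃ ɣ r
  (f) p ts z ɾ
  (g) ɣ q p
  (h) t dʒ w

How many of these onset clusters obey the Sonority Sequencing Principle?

(a) sonority 1-2-5-6: well-formed.
(b) sonority 1-2-3-6: well-formed.
(c) sonority 1-3-5-6: well-formed.
(d) sonority 2-3-4-7: well-formed.
(e) sonority 1-2-3-6: well-formed.
(f) sonority 1-2-3-6: well-formed.
(g) sonority 3-1-1: ill-formed.
(h) sonority 1-2-7: well-formed.

7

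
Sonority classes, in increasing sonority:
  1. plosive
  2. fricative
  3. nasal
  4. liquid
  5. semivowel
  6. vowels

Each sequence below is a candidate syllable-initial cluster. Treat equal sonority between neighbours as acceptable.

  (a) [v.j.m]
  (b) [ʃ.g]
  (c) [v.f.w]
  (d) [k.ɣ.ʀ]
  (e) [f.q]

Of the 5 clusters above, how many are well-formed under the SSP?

2

(a) sonority 2-5-3: ill-formed.
(b) sonority 2-1: ill-formed.
(c) sonority 2-2-5: well-formed.
(d) sonority 1-2-4: well-formed.
(e) sonority 2-1: ill-formed.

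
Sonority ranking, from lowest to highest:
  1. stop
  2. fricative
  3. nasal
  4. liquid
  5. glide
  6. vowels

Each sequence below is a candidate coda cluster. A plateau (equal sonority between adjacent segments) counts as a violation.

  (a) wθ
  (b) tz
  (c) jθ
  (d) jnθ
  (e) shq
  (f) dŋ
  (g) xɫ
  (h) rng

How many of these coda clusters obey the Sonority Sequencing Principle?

(a) wθ: profile 5-2 — obeys.
(b) tz: profile 1-2 — violates.
(c) jθ: profile 5-2 — obeys.
(d) jnθ: profile 5-3-2 — obeys.
(e) shq: profile 2-2-1 — violates.
(f) dŋ: profile 1-3 — violates.
(g) xɫ: profile 2-4 — violates.
(h) rng: profile 4-3-1 — obeys.

4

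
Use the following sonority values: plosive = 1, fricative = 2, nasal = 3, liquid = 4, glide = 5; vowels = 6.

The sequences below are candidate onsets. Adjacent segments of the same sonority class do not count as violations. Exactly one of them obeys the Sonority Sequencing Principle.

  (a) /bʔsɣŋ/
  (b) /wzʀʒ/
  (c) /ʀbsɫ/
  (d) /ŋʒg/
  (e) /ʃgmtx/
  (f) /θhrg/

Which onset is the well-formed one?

a

(a) sonority 1-1-2-2-3: well-formed.
(b) sonority 5-2-4-2: ill-formed.
(c) sonority 4-1-2-4: ill-formed.
(d) sonority 3-2-1: ill-formed.
(e) sonority 2-1-3-1-2: ill-formed.
(f) sonority 2-2-4-1: ill-formed.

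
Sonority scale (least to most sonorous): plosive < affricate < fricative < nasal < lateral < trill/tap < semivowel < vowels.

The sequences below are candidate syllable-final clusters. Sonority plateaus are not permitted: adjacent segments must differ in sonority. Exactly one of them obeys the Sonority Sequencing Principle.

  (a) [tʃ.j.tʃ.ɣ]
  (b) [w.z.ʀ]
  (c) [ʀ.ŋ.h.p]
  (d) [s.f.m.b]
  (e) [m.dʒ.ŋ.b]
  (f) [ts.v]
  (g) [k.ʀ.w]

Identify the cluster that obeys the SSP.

(a) sonority 2-7-2-3: ill-formed.
(b) sonority 7-3-6: ill-formed.
(c) sonority 6-4-3-1: well-formed.
(d) sonority 3-3-4-1: ill-formed.
(e) sonority 4-2-4-1: ill-formed.
(f) sonority 2-3: ill-formed.
(g) sonority 1-6-7: ill-formed.

c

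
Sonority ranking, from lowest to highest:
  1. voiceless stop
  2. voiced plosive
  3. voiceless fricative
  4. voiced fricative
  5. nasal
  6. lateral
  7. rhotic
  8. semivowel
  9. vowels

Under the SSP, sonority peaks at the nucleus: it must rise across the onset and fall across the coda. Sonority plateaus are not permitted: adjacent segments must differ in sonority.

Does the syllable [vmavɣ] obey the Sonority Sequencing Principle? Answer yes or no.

no

Onset: /v/ is a voiced fricative (sonority 4), /m/ is a nasal (sonority 5); then the nucleus /a/ (sonority 9).
Onset profile 4-5-9 — rises to the nucleus.
Coda: /v/ is a voiced fricative (sonority 4), /ɣ/ is a voiced fricative (sonority 4).
Coda profile 9-4-4 — does not strictly fall throughout.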